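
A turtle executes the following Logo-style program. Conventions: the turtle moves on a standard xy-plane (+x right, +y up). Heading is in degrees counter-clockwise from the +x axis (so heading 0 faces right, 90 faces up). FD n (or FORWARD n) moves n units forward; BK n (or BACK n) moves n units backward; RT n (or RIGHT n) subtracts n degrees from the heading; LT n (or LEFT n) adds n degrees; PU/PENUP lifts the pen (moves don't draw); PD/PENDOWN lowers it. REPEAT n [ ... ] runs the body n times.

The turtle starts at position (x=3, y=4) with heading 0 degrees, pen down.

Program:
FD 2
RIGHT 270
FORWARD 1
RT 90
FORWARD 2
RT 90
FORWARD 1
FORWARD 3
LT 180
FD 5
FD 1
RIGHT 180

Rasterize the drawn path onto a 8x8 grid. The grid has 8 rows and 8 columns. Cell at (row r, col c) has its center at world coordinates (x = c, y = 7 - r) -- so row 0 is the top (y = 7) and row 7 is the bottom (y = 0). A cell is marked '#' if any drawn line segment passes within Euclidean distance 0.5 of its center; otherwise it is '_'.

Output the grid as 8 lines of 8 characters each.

Segment 0: (3,4) -> (5,4)
Segment 1: (5,4) -> (5,5)
Segment 2: (5,5) -> (7,5)
Segment 3: (7,5) -> (7,4)
Segment 4: (7,4) -> (7,1)
Segment 5: (7,1) -> (7,6)
Segment 6: (7,6) -> (7,7)

Answer: _______#
_______#
_____###
___###_#
_______#
_______#
_______#
________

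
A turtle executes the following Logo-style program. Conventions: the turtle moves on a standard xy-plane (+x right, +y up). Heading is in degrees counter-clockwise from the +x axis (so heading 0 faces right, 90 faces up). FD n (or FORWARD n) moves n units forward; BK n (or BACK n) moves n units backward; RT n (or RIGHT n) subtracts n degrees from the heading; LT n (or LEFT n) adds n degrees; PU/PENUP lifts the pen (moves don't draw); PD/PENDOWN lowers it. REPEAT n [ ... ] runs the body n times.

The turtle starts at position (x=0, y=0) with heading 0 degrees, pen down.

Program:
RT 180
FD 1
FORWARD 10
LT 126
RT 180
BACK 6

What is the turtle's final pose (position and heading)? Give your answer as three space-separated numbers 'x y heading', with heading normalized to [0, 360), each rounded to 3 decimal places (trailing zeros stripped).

Answer: -7.473 -4.854 126

Derivation:
Executing turtle program step by step:
Start: pos=(0,0), heading=0, pen down
RT 180: heading 0 -> 180
FD 1: (0,0) -> (-1,0) [heading=180, draw]
FD 10: (-1,0) -> (-11,0) [heading=180, draw]
LT 126: heading 180 -> 306
RT 180: heading 306 -> 126
BK 6: (-11,0) -> (-7.473,-4.854) [heading=126, draw]
Final: pos=(-7.473,-4.854), heading=126, 3 segment(s) drawn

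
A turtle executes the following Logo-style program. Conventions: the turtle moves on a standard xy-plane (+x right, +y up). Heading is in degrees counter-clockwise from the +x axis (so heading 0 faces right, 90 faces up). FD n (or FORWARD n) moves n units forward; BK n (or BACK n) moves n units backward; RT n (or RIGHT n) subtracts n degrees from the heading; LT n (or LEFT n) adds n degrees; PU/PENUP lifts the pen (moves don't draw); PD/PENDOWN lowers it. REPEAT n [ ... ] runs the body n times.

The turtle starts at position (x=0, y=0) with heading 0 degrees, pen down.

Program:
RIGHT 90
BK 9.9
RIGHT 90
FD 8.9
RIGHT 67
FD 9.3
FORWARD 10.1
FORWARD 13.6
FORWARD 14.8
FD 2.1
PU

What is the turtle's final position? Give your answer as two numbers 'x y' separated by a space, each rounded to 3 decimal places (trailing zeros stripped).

Executing turtle program step by step:
Start: pos=(0,0), heading=0, pen down
RT 90: heading 0 -> 270
BK 9.9: (0,0) -> (0,9.9) [heading=270, draw]
RT 90: heading 270 -> 180
FD 8.9: (0,9.9) -> (-8.9,9.9) [heading=180, draw]
RT 67: heading 180 -> 113
FD 9.3: (-8.9,9.9) -> (-12.534,18.461) [heading=113, draw]
FD 10.1: (-12.534,18.461) -> (-16.48,27.758) [heading=113, draw]
FD 13.6: (-16.48,27.758) -> (-21.794,40.277) [heading=113, draw]
FD 14.8: (-21.794,40.277) -> (-27.577,53.9) [heading=113, draw]
FD 2.1: (-27.577,53.9) -> (-28.397,55.833) [heading=113, draw]
PU: pen up
Final: pos=(-28.397,55.833), heading=113, 7 segment(s) drawn

Answer: -28.397 55.833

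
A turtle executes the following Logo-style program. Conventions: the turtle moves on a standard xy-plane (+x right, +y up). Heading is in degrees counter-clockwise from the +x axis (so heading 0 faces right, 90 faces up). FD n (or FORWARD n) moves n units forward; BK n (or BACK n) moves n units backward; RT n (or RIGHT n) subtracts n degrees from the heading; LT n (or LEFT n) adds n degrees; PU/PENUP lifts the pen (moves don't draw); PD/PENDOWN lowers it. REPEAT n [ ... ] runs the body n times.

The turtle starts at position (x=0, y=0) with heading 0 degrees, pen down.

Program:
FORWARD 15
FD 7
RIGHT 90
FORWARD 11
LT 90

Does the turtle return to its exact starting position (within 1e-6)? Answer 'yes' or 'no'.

Answer: no

Derivation:
Executing turtle program step by step:
Start: pos=(0,0), heading=0, pen down
FD 15: (0,0) -> (15,0) [heading=0, draw]
FD 7: (15,0) -> (22,0) [heading=0, draw]
RT 90: heading 0 -> 270
FD 11: (22,0) -> (22,-11) [heading=270, draw]
LT 90: heading 270 -> 0
Final: pos=(22,-11), heading=0, 3 segment(s) drawn

Start position: (0, 0)
Final position: (22, -11)
Distance = 24.597; >= 1e-6 -> NOT closed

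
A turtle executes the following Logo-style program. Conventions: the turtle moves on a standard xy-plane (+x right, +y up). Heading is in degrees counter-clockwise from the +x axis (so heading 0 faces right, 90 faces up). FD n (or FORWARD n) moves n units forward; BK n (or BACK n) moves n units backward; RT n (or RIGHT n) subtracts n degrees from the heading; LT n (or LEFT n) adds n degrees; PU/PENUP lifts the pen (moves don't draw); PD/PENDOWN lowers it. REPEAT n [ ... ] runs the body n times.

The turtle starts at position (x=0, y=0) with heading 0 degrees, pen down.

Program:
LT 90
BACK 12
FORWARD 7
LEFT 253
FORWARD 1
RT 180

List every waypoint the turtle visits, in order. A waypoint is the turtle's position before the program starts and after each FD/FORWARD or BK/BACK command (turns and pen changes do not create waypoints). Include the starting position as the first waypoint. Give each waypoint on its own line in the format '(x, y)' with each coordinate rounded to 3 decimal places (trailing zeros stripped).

Answer: (0, 0)
(0, -12)
(0, -5)
(0.956, -5.292)

Derivation:
Executing turtle program step by step:
Start: pos=(0,0), heading=0, pen down
LT 90: heading 0 -> 90
BK 12: (0,0) -> (0,-12) [heading=90, draw]
FD 7: (0,-12) -> (0,-5) [heading=90, draw]
LT 253: heading 90 -> 343
FD 1: (0,-5) -> (0.956,-5.292) [heading=343, draw]
RT 180: heading 343 -> 163
Final: pos=(0.956,-5.292), heading=163, 3 segment(s) drawn
Waypoints (4 total):
(0, 0)
(0, -12)
(0, -5)
(0.956, -5.292)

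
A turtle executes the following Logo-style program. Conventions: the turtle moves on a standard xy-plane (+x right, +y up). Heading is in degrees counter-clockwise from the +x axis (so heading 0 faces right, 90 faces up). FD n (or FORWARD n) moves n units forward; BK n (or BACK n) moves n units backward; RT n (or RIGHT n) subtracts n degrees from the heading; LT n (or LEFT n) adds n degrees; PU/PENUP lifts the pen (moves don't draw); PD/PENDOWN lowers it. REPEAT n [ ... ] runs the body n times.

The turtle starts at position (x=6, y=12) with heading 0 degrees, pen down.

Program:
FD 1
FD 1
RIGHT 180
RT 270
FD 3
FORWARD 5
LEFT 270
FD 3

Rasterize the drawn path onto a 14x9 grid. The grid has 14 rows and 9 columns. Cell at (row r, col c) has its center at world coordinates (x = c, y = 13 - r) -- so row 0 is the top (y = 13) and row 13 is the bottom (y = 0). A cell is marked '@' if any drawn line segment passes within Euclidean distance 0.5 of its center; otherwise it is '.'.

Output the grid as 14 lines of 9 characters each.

Segment 0: (6,12) -> (7,12)
Segment 1: (7,12) -> (8,12)
Segment 2: (8,12) -> (8,9)
Segment 3: (8,9) -> (8,4)
Segment 4: (8,4) -> (5,4)

Answer: .........
......@@@
........@
........@
........@
........@
........@
........@
........@
.....@@@@
.........
.........
.........
.........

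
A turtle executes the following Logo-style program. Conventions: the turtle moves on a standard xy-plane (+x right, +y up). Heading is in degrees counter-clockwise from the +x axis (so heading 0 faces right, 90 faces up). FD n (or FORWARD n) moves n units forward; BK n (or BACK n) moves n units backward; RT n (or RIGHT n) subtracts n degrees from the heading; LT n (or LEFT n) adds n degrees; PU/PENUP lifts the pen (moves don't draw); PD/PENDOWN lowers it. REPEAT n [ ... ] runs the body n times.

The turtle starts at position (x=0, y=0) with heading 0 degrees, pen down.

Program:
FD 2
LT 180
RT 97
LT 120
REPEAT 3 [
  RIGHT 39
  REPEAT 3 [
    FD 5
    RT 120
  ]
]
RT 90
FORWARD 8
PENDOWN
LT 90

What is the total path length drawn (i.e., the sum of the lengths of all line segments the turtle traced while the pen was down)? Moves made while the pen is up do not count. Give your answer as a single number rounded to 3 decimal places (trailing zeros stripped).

Answer: 55

Derivation:
Executing turtle program step by step:
Start: pos=(0,0), heading=0, pen down
FD 2: (0,0) -> (2,0) [heading=0, draw]
LT 180: heading 0 -> 180
RT 97: heading 180 -> 83
LT 120: heading 83 -> 203
REPEAT 3 [
  -- iteration 1/3 --
  RT 39: heading 203 -> 164
  REPEAT 3 [
    -- iteration 1/3 --
    FD 5: (2,0) -> (-2.806,1.378) [heading=164, draw]
    RT 120: heading 164 -> 44
    -- iteration 2/3 --
    FD 5: (-2.806,1.378) -> (0.79,4.851) [heading=44, draw]
    RT 120: heading 44 -> 284
    -- iteration 3/3 --
    FD 5: (0.79,4.851) -> (2,0) [heading=284, draw]
    RT 120: heading 284 -> 164
  ]
  -- iteration 2/3 --
  RT 39: heading 164 -> 125
  REPEAT 3 [
    -- iteration 1/3 --
    FD 5: (2,0) -> (-0.868,4.096) [heading=125, draw]
    RT 120: heading 125 -> 5
    -- iteration 2/3 --
    FD 5: (-0.868,4.096) -> (4.113,4.532) [heading=5, draw]
    RT 120: heading 5 -> 245
    -- iteration 3/3 --
    FD 5: (4.113,4.532) -> (2,0) [heading=245, draw]
    RT 120: heading 245 -> 125
  ]
  -- iteration 3/3 --
  RT 39: heading 125 -> 86
  REPEAT 3 [
    -- iteration 1/3 --
    FD 5: (2,0) -> (2.349,4.988) [heading=86, draw]
    RT 120: heading 86 -> 326
    -- iteration 2/3 --
    FD 5: (2.349,4.988) -> (6.494,2.192) [heading=326, draw]
    RT 120: heading 326 -> 206
    -- iteration 3/3 --
    FD 5: (6.494,2.192) -> (2,0) [heading=206, draw]
    RT 120: heading 206 -> 86
  ]
]
RT 90: heading 86 -> 356
FD 8: (2,0) -> (9.981,-0.558) [heading=356, draw]
PD: pen down
LT 90: heading 356 -> 86
Final: pos=(9.981,-0.558), heading=86, 11 segment(s) drawn

Segment lengths:
  seg 1: (0,0) -> (2,0), length = 2
  seg 2: (2,0) -> (-2.806,1.378), length = 5
  seg 3: (-2.806,1.378) -> (0.79,4.851), length = 5
  seg 4: (0.79,4.851) -> (2,0), length = 5
  seg 5: (2,0) -> (-0.868,4.096), length = 5
  seg 6: (-0.868,4.096) -> (4.113,4.532), length = 5
  seg 7: (4.113,4.532) -> (2,0), length = 5
  seg 8: (2,0) -> (2.349,4.988), length = 5
  seg 9: (2.349,4.988) -> (6.494,2.192), length = 5
  seg 10: (6.494,2.192) -> (2,0), length = 5
  seg 11: (2,0) -> (9.981,-0.558), length = 8
Total = 55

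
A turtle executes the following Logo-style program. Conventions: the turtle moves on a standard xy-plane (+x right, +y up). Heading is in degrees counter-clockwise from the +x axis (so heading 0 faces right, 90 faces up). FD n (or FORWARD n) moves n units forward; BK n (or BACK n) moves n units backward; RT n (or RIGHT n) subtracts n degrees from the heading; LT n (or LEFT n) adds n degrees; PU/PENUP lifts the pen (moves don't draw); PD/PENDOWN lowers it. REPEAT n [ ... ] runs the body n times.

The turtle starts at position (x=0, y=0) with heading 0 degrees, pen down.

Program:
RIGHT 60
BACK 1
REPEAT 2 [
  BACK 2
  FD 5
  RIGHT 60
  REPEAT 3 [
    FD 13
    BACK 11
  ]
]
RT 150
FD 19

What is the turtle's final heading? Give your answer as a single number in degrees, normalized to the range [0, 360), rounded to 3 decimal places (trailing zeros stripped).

Answer: 30

Derivation:
Executing turtle program step by step:
Start: pos=(0,0), heading=0, pen down
RT 60: heading 0 -> 300
BK 1: (0,0) -> (-0.5,0.866) [heading=300, draw]
REPEAT 2 [
  -- iteration 1/2 --
  BK 2: (-0.5,0.866) -> (-1.5,2.598) [heading=300, draw]
  FD 5: (-1.5,2.598) -> (1,-1.732) [heading=300, draw]
  RT 60: heading 300 -> 240
  REPEAT 3 [
    -- iteration 1/3 --
    FD 13: (1,-1.732) -> (-5.5,-12.99) [heading=240, draw]
    BK 11: (-5.5,-12.99) -> (0,-3.464) [heading=240, draw]
    -- iteration 2/3 --
    FD 13: (0,-3.464) -> (-6.5,-14.722) [heading=240, draw]
    BK 11: (-6.5,-14.722) -> (-1,-5.196) [heading=240, draw]
    -- iteration 3/3 --
    FD 13: (-1,-5.196) -> (-7.5,-16.454) [heading=240, draw]
    BK 11: (-7.5,-16.454) -> (-2,-6.928) [heading=240, draw]
  ]
  -- iteration 2/2 --
  BK 2: (-2,-6.928) -> (-1,-5.196) [heading=240, draw]
  FD 5: (-1,-5.196) -> (-3.5,-9.526) [heading=240, draw]
  RT 60: heading 240 -> 180
  REPEAT 3 [
    -- iteration 1/3 --
    FD 13: (-3.5,-9.526) -> (-16.5,-9.526) [heading=180, draw]
    BK 11: (-16.5,-9.526) -> (-5.5,-9.526) [heading=180, draw]
    -- iteration 2/3 --
    FD 13: (-5.5,-9.526) -> (-18.5,-9.526) [heading=180, draw]
    BK 11: (-18.5,-9.526) -> (-7.5,-9.526) [heading=180, draw]
    -- iteration 3/3 --
    FD 13: (-7.5,-9.526) -> (-20.5,-9.526) [heading=180, draw]
    BK 11: (-20.5,-9.526) -> (-9.5,-9.526) [heading=180, draw]
  ]
]
RT 150: heading 180 -> 30
FD 19: (-9.5,-9.526) -> (6.954,-0.026) [heading=30, draw]
Final: pos=(6.954,-0.026), heading=30, 18 segment(s) drawn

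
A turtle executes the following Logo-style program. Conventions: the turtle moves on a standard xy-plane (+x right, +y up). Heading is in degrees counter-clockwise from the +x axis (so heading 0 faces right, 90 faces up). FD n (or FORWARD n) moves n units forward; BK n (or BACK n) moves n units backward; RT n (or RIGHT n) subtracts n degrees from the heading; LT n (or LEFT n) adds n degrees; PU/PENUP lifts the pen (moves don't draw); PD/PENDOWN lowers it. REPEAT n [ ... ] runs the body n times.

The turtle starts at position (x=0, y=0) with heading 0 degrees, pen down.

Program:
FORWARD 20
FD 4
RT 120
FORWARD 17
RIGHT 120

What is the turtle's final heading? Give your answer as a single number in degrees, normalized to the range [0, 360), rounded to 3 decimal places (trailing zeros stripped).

Answer: 120

Derivation:
Executing turtle program step by step:
Start: pos=(0,0), heading=0, pen down
FD 20: (0,0) -> (20,0) [heading=0, draw]
FD 4: (20,0) -> (24,0) [heading=0, draw]
RT 120: heading 0 -> 240
FD 17: (24,0) -> (15.5,-14.722) [heading=240, draw]
RT 120: heading 240 -> 120
Final: pos=(15.5,-14.722), heading=120, 3 segment(s) drawn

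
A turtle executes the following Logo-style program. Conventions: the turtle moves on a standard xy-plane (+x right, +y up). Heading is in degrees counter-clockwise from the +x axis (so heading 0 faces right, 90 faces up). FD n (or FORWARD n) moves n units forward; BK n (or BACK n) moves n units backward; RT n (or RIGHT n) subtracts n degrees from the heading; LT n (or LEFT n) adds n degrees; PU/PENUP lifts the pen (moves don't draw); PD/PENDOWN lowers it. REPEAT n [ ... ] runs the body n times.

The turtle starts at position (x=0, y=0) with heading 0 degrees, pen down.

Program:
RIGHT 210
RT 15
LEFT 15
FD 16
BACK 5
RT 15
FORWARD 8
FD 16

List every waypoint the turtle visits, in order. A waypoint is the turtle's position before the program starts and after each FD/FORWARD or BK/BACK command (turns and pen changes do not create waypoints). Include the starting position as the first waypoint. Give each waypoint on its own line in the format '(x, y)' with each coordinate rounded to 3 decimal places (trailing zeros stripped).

Answer: (0, 0)
(-13.856, 8)
(-9.526, 5.5)
(-15.183, 11.157)
(-26.497, 22.471)

Derivation:
Executing turtle program step by step:
Start: pos=(0,0), heading=0, pen down
RT 210: heading 0 -> 150
RT 15: heading 150 -> 135
LT 15: heading 135 -> 150
FD 16: (0,0) -> (-13.856,8) [heading=150, draw]
BK 5: (-13.856,8) -> (-9.526,5.5) [heading=150, draw]
RT 15: heading 150 -> 135
FD 8: (-9.526,5.5) -> (-15.183,11.157) [heading=135, draw]
FD 16: (-15.183,11.157) -> (-26.497,22.471) [heading=135, draw]
Final: pos=(-26.497,22.471), heading=135, 4 segment(s) drawn
Waypoints (5 total):
(0, 0)
(-13.856, 8)
(-9.526, 5.5)
(-15.183, 11.157)
(-26.497, 22.471)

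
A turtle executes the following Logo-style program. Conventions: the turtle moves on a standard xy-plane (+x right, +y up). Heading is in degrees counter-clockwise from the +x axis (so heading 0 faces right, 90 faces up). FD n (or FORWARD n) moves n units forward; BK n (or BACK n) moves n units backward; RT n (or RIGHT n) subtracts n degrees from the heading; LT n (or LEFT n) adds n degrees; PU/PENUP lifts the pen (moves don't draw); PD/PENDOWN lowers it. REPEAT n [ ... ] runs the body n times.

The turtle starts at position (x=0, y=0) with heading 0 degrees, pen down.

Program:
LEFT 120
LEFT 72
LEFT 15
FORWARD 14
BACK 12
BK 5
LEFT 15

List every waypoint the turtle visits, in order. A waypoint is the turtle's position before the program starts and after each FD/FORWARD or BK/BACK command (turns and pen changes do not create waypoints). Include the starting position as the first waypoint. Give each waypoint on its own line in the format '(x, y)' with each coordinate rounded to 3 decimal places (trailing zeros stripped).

Executing turtle program step by step:
Start: pos=(0,0), heading=0, pen down
LT 120: heading 0 -> 120
LT 72: heading 120 -> 192
LT 15: heading 192 -> 207
FD 14: (0,0) -> (-12.474,-6.356) [heading=207, draw]
BK 12: (-12.474,-6.356) -> (-1.782,-0.908) [heading=207, draw]
BK 5: (-1.782,-0.908) -> (2.673,1.362) [heading=207, draw]
LT 15: heading 207 -> 222
Final: pos=(2.673,1.362), heading=222, 3 segment(s) drawn
Waypoints (4 total):
(0, 0)
(-12.474, -6.356)
(-1.782, -0.908)
(2.673, 1.362)

Answer: (0, 0)
(-12.474, -6.356)
(-1.782, -0.908)
(2.673, 1.362)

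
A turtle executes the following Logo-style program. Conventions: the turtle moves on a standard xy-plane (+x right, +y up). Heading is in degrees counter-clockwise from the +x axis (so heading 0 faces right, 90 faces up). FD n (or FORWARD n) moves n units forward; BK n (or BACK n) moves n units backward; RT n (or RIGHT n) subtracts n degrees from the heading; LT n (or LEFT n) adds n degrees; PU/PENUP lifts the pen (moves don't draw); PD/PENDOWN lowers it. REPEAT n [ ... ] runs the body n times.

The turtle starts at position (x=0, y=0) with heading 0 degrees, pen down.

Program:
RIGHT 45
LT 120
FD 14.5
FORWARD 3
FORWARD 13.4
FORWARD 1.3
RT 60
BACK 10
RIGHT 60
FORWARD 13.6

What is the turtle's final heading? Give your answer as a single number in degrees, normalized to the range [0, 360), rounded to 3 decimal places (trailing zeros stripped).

Executing turtle program step by step:
Start: pos=(0,0), heading=0, pen down
RT 45: heading 0 -> 315
LT 120: heading 315 -> 75
FD 14.5: (0,0) -> (3.753,14.006) [heading=75, draw]
FD 3: (3.753,14.006) -> (4.529,16.904) [heading=75, draw]
FD 13.4: (4.529,16.904) -> (7.998,29.847) [heading=75, draw]
FD 1.3: (7.998,29.847) -> (8.334,31.103) [heading=75, draw]
RT 60: heading 75 -> 15
BK 10: (8.334,31.103) -> (-1.325,28.515) [heading=15, draw]
RT 60: heading 15 -> 315
FD 13.6: (-1.325,28.515) -> (8.291,18.898) [heading=315, draw]
Final: pos=(8.291,18.898), heading=315, 6 segment(s) drawn

Answer: 315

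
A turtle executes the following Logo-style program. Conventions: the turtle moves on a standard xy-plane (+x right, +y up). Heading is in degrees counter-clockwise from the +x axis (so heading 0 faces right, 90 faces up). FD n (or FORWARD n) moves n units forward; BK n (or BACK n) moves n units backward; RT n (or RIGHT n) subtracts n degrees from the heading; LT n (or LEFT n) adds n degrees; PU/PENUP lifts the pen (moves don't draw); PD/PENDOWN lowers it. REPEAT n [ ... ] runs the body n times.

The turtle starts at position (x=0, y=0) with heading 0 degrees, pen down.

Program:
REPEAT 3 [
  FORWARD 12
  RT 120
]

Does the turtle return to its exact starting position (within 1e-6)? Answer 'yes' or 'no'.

Executing turtle program step by step:
Start: pos=(0,0), heading=0, pen down
REPEAT 3 [
  -- iteration 1/3 --
  FD 12: (0,0) -> (12,0) [heading=0, draw]
  RT 120: heading 0 -> 240
  -- iteration 2/3 --
  FD 12: (12,0) -> (6,-10.392) [heading=240, draw]
  RT 120: heading 240 -> 120
  -- iteration 3/3 --
  FD 12: (6,-10.392) -> (0,0) [heading=120, draw]
  RT 120: heading 120 -> 0
]
Final: pos=(0,0), heading=0, 3 segment(s) drawn

Start position: (0, 0)
Final position: (0, 0)
Distance = 0; < 1e-6 -> CLOSED

Answer: yes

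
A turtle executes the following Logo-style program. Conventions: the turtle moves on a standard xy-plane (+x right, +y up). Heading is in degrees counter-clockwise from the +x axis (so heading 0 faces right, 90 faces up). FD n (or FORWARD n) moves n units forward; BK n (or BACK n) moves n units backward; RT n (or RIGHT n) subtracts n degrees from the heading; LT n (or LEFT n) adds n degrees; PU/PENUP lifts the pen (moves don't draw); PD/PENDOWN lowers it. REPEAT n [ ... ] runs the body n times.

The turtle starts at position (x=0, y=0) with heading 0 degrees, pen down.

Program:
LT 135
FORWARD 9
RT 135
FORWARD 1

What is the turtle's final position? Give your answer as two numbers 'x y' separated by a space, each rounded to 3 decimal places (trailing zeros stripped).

Answer: -5.364 6.364

Derivation:
Executing turtle program step by step:
Start: pos=(0,0), heading=0, pen down
LT 135: heading 0 -> 135
FD 9: (0,0) -> (-6.364,6.364) [heading=135, draw]
RT 135: heading 135 -> 0
FD 1: (-6.364,6.364) -> (-5.364,6.364) [heading=0, draw]
Final: pos=(-5.364,6.364), heading=0, 2 segment(s) drawn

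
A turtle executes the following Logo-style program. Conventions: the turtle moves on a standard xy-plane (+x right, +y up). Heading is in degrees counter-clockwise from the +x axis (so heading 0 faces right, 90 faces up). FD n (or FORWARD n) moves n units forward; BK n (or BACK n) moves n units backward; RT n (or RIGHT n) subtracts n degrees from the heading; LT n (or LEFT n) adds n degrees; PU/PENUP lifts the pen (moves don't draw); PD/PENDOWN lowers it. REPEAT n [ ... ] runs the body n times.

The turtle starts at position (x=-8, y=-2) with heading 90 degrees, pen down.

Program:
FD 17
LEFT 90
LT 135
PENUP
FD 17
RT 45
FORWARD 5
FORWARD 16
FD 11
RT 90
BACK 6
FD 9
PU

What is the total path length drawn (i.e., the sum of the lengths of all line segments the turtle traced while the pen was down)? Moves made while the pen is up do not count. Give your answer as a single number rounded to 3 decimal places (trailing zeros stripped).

Executing turtle program step by step:
Start: pos=(-8,-2), heading=90, pen down
FD 17: (-8,-2) -> (-8,15) [heading=90, draw]
LT 90: heading 90 -> 180
LT 135: heading 180 -> 315
PU: pen up
FD 17: (-8,15) -> (4.021,2.979) [heading=315, move]
RT 45: heading 315 -> 270
FD 5: (4.021,2.979) -> (4.021,-2.021) [heading=270, move]
FD 16: (4.021,-2.021) -> (4.021,-18.021) [heading=270, move]
FD 11: (4.021,-18.021) -> (4.021,-29.021) [heading=270, move]
RT 90: heading 270 -> 180
BK 6: (4.021,-29.021) -> (10.021,-29.021) [heading=180, move]
FD 9: (10.021,-29.021) -> (1.021,-29.021) [heading=180, move]
PU: pen up
Final: pos=(1.021,-29.021), heading=180, 1 segment(s) drawn

Segment lengths:
  seg 1: (-8,-2) -> (-8,15), length = 17
Total = 17

Answer: 17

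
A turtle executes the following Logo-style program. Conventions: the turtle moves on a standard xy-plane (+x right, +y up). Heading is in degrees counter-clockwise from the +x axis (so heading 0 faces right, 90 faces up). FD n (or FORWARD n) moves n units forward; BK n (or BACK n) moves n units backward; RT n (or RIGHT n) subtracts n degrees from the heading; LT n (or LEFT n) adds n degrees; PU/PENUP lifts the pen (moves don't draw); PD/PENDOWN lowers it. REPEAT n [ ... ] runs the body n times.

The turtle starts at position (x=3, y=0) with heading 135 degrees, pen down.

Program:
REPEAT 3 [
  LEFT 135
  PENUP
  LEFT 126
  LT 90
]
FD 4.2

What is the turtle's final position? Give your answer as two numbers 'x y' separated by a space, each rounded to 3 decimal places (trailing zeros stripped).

Executing turtle program step by step:
Start: pos=(3,0), heading=135, pen down
REPEAT 3 [
  -- iteration 1/3 --
  LT 135: heading 135 -> 270
  PU: pen up
  LT 126: heading 270 -> 36
  LT 90: heading 36 -> 126
  -- iteration 2/3 --
  LT 135: heading 126 -> 261
  PU: pen up
  LT 126: heading 261 -> 27
  LT 90: heading 27 -> 117
  -- iteration 3/3 --
  LT 135: heading 117 -> 252
  PU: pen up
  LT 126: heading 252 -> 18
  LT 90: heading 18 -> 108
]
FD 4.2: (3,0) -> (1.702,3.994) [heading=108, move]
Final: pos=(1.702,3.994), heading=108, 0 segment(s) drawn

Answer: 1.702 3.994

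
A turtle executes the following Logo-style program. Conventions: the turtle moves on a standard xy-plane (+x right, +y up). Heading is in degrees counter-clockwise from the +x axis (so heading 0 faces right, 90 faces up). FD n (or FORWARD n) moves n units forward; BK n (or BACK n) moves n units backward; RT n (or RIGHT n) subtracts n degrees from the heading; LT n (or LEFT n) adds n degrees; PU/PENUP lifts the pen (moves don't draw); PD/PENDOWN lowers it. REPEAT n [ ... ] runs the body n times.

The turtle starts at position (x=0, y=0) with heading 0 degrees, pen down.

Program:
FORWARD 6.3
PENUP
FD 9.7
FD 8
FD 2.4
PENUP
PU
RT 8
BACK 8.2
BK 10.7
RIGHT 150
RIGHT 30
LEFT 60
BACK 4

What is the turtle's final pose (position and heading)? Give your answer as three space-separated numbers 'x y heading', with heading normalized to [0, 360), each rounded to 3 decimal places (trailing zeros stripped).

Answer: 10.147 5.782 232

Derivation:
Executing turtle program step by step:
Start: pos=(0,0), heading=0, pen down
FD 6.3: (0,0) -> (6.3,0) [heading=0, draw]
PU: pen up
FD 9.7: (6.3,0) -> (16,0) [heading=0, move]
FD 8: (16,0) -> (24,0) [heading=0, move]
FD 2.4: (24,0) -> (26.4,0) [heading=0, move]
PU: pen up
PU: pen up
RT 8: heading 0 -> 352
BK 8.2: (26.4,0) -> (18.28,1.141) [heading=352, move]
BK 10.7: (18.28,1.141) -> (7.684,2.63) [heading=352, move]
RT 150: heading 352 -> 202
RT 30: heading 202 -> 172
LT 60: heading 172 -> 232
BK 4: (7.684,2.63) -> (10.147,5.782) [heading=232, move]
Final: pos=(10.147,5.782), heading=232, 1 segment(s) drawn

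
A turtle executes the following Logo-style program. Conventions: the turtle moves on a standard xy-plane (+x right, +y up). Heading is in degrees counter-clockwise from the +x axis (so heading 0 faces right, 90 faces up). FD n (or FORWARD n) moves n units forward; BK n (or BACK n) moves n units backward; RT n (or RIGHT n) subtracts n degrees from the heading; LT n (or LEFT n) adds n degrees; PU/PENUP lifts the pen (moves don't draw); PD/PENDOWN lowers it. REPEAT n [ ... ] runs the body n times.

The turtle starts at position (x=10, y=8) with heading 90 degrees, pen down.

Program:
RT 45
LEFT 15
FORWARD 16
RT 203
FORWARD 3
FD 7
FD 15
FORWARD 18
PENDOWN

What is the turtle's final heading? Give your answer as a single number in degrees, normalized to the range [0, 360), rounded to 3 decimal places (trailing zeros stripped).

Executing turtle program step by step:
Start: pos=(10,8), heading=90, pen down
RT 45: heading 90 -> 45
LT 15: heading 45 -> 60
FD 16: (10,8) -> (18,21.856) [heading=60, draw]
RT 203: heading 60 -> 217
FD 3: (18,21.856) -> (15.604,20.051) [heading=217, draw]
FD 7: (15.604,20.051) -> (10.014,15.838) [heading=217, draw]
FD 15: (10.014,15.838) -> (-1.966,6.811) [heading=217, draw]
FD 18: (-1.966,6.811) -> (-16.341,-4.022) [heading=217, draw]
PD: pen down
Final: pos=(-16.341,-4.022), heading=217, 5 segment(s) drawn

Answer: 217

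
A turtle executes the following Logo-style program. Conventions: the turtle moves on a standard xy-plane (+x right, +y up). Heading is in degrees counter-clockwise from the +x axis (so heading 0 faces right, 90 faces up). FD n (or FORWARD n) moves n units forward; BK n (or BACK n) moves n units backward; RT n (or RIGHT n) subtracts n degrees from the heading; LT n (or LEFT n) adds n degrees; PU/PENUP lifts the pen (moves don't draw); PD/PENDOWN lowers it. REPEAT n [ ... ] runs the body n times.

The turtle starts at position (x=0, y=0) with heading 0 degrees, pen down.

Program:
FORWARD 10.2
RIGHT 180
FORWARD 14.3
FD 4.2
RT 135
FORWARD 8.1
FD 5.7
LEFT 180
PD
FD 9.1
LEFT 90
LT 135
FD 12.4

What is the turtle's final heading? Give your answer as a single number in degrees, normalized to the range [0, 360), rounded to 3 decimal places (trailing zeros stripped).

Answer: 90

Derivation:
Executing turtle program step by step:
Start: pos=(0,0), heading=0, pen down
FD 10.2: (0,0) -> (10.2,0) [heading=0, draw]
RT 180: heading 0 -> 180
FD 14.3: (10.2,0) -> (-4.1,0) [heading=180, draw]
FD 4.2: (-4.1,0) -> (-8.3,0) [heading=180, draw]
RT 135: heading 180 -> 45
FD 8.1: (-8.3,0) -> (-2.572,5.728) [heading=45, draw]
FD 5.7: (-2.572,5.728) -> (1.458,9.758) [heading=45, draw]
LT 180: heading 45 -> 225
PD: pen down
FD 9.1: (1.458,9.758) -> (-4.977,3.323) [heading=225, draw]
LT 90: heading 225 -> 315
LT 135: heading 315 -> 90
FD 12.4: (-4.977,3.323) -> (-4.977,15.723) [heading=90, draw]
Final: pos=(-4.977,15.723), heading=90, 7 segment(s) drawn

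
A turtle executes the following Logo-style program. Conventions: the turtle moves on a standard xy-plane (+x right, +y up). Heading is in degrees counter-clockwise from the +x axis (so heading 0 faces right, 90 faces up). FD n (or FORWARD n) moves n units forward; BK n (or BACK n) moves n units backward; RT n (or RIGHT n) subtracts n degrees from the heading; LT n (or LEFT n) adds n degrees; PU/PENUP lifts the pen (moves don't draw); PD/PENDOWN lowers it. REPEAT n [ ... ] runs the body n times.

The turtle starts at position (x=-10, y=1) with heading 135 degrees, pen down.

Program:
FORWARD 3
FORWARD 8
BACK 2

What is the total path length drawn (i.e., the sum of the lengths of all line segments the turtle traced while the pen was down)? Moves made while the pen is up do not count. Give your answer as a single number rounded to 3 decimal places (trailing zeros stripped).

Executing turtle program step by step:
Start: pos=(-10,1), heading=135, pen down
FD 3: (-10,1) -> (-12.121,3.121) [heading=135, draw]
FD 8: (-12.121,3.121) -> (-17.778,8.778) [heading=135, draw]
BK 2: (-17.778,8.778) -> (-16.364,7.364) [heading=135, draw]
Final: pos=(-16.364,7.364), heading=135, 3 segment(s) drawn

Segment lengths:
  seg 1: (-10,1) -> (-12.121,3.121), length = 3
  seg 2: (-12.121,3.121) -> (-17.778,8.778), length = 8
  seg 3: (-17.778,8.778) -> (-16.364,7.364), length = 2
Total = 13

Answer: 13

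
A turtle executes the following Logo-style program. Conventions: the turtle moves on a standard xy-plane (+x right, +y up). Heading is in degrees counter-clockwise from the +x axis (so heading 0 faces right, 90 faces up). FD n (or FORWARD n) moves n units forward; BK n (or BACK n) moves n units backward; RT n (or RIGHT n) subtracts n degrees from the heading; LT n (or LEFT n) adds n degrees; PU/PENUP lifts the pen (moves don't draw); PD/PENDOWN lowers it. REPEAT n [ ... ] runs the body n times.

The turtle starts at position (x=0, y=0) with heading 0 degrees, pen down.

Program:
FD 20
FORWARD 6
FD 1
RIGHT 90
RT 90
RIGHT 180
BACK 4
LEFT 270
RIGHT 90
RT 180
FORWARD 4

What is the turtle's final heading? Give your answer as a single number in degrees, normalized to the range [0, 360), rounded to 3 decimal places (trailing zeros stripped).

Executing turtle program step by step:
Start: pos=(0,0), heading=0, pen down
FD 20: (0,0) -> (20,0) [heading=0, draw]
FD 6: (20,0) -> (26,0) [heading=0, draw]
FD 1: (26,0) -> (27,0) [heading=0, draw]
RT 90: heading 0 -> 270
RT 90: heading 270 -> 180
RT 180: heading 180 -> 0
BK 4: (27,0) -> (23,0) [heading=0, draw]
LT 270: heading 0 -> 270
RT 90: heading 270 -> 180
RT 180: heading 180 -> 0
FD 4: (23,0) -> (27,0) [heading=0, draw]
Final: pos=(27,0), heading=0, 5 segment(s) drawn

Answer: 0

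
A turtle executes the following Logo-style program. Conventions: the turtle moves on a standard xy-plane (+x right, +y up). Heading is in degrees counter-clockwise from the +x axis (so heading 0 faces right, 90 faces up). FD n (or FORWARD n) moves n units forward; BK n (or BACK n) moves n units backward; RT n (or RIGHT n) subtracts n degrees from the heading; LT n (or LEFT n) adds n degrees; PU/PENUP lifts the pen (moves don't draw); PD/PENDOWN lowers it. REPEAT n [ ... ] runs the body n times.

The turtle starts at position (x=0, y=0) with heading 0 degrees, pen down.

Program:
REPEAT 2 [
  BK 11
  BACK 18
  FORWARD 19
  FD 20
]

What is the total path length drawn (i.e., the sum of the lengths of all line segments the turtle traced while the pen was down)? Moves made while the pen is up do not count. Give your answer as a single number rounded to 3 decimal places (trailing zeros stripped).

Executing turtle program step by step:
Start: pos=(0,0), heading=0, pen down
REPEAT 2 [
  -- iteration 1/2 --
  BK 11: (0,0) -> (-11,0) [heading=0, draw]
  BK 18: (-11,0) -> (-29,0) [heading=0, draw]
  FD 19: (-29,0) -> (-10,0) [heading=0, draw]
  FD 20: (-10,0) -> (10,0) [heading=0, draw]
  -- iteration 2/2 --
  BK 11: (10,0) -> (-1,0) [heading=0, draw]
  BK 18: (-1,0) -> (-19,0) [heading=0, draw]
  FD 19: (-19,0) -> (0,0) [heading=0, draw]
  FD 20: (0,0) -> (20,0) [heading=0, draw]
]
Final: pos=(20,0), heading=0, 8 segment(s) drawn

Segment lengths:
  seg 1: (0,0) -> (-11,0), length = 11
  seg 2: (-11,0) -> (-29,0), length = 18
  seg 3: (-29,0) -> (-10,0), length = 19
  seg 4: (-10,0) -> (10,0), length = 20
  seg 5: (10,0) -> (-1,0), length = 11
  seg 6: (-1,0) -> (-19,0), length = 18
  seg 7: (-19,0) -> (0,0), length = 19
  seg 8: (0,0) -> (20,0), length = 20
Total = 136

Answer: 136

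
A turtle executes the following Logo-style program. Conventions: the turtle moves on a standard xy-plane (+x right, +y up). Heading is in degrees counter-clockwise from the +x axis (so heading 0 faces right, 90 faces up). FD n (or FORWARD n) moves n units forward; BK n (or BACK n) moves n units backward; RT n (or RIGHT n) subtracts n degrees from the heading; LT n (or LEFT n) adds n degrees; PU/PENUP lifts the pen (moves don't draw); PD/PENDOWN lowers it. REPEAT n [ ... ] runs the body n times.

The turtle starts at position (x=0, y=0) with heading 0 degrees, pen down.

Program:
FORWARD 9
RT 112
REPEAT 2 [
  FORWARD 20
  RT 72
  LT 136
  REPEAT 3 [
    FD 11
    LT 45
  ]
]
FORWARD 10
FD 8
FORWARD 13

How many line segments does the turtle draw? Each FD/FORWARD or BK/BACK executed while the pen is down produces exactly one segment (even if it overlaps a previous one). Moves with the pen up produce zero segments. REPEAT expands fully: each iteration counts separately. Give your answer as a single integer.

Executing turtle program step by step:
Start: pos=(0,0), heading=0, pen down
FD 9: (0,0) -> (9,0) [heading=0, draw]
RT 112: heading 0 -> 248
REPEAT 2 [
  -- iteration 1/2 --
  FD 20: (9,0) -> (1.508,-18.544) [heading=248, draw]
  RT 72: heading 248 -> 176
  LT 136: heading 176 -> 312
  REPEAT 3 [
    -- iteration 1/3 --
    FD 11: (1.508,-18.544) -> (8.868,-26.718) [heading=312, draw]
    LT 45: heading 312 -> 357
    -- iteration 2/3 --
    FD 11: (8.868,-26.718) -> (19.853,-27.294) [heading=357, draw]
    LT 45: heading 357 -> 42
    -- iteration 3/3 --
    FD 11: (19.853,-27.294) -> (28.028,-19.934) [heading=42, draw]
    LT 45: heading 42 -> 87
  ]
  -- iteration 2/2 --
  FD 20: (28.028,-19.934) -> (29.075,0.039) [heading=87, draw]
  RT 72: heading 87 -> 15
  LT 136: heading 15 -> 151
  REPEAT 3 [
    -- iteration 1/3 --
    FD 11: (29.075,0.039) -> (19.454,5.372) [heading=151, draw]
    LT 45: heading 151 -> 196
    -- iteration 2/3 --
    FD 11: (19.454,5.372) -> (8.88,2.34) [heading=196, draw]
    LT 45: heading 196 -> 241
    -- iteration 3/3 --
    FD 11: (8.88,2.34) -> (3.547,-7.281) [heading=241, draw]
    LT 45: heading 241 -> 286
  ]
]
FD 10: (3.547,-7.281) -> (6.303,-16.893) [heading=286, draw]
FD 8: (6.303,-16.893) -> (8.508,-24.584) [heading=286, draw]
FD 13: (8.508,-24.584) -> (12.092,-37.08) [heading=286, draw]
Final: pos=(12.092,-37.08), heading=286, 12 segment(s) drawn
Segments drawn: 12

Answer: 12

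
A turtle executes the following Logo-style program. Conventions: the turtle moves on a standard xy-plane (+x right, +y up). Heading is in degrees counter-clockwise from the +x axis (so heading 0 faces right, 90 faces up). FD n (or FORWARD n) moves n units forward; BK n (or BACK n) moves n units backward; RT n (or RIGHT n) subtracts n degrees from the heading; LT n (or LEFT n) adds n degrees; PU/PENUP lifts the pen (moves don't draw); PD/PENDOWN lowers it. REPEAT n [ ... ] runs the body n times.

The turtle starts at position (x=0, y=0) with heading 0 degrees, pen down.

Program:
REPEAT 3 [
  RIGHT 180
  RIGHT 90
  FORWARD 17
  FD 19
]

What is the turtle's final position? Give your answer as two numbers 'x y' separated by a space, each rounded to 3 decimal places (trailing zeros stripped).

Executing turtle program step by step:
Start: pos=(0,0), heading=0, pen down
REPEAT 3 [
  -- iteration 1/3 --
  RT 180: heading 0 -> 180
  RT 90: heading 180 -> 90
  FD 17: (0,0) -> (0,17) [heading=90, draw]
  FD 19: (0,17) -> (0,36) [heading=90, draw]
  -- iteration 2/3 --
  RT 180: heading 90 -> 270
  RT 90: heading 270 -> 180
  FD 17: (0,36) -> (-17,36) [heading=180, draw]
  FD 19: (-17,36) -> (-36,36) [heading=180, draw]
  -- iteration 3/3 --
  RT 180: heading 180 -> 0
  RT 90: heading 0 -> 270
  FD 17: (-36,36) -> (-36,19) [heading=270, draw]
  FD 19: (-36,19) -> (-36,0) [heading=270, draw]
]
Final: pos=(-36,0), heading=270, 6 segment(s) drawn

Answer: -36 0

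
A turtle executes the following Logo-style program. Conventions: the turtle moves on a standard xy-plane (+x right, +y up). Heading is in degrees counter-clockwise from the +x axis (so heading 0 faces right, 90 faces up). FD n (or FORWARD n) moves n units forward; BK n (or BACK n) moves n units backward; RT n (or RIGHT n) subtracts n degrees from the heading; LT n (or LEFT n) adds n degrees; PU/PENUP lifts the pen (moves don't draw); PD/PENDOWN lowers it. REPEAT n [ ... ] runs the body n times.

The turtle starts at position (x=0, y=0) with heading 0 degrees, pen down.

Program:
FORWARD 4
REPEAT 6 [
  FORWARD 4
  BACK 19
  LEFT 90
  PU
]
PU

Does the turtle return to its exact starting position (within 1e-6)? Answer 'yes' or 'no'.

Executing turtle program step by step:
Start: pos=(0,0), heading=0, pen down
FD 4: (0,0) -> (4,0) [heading=0, draw]
REPEAT 6 [
  -- iteration 1/6 --
  FD 4: (4,0) -> (8,0) [heading=0, draw]
  BK 19: (8,0) -> (-11,0) [heading=0, draw]
  LT 90: heading 0 -> 90
  PU: pen up
  -- iteration 2/6 --
  FD 4: (-11,0) -> (-11,4) [heading=90, move]
  BK 19: (-11,4) -> (-11,-15) [heading=90, move]
  LT 90: heading 90 -> 180
  PU: pen up
  -- iteration 3/6 --
  FD 4: (-11,-15) -> (-15,-15) [heading=180, move]
  BK 19: (-15,-15) -> (4,-15) [heading=180, move]
  LT 90: heading 180 -> 270
  PU: pen up
  -- iteration 4/6 --
  FD 4: (4,-15) -> (4,-19) [heading=270, move]
  BK 19: (4,-19) -> (4,0) [heading=270, move]
  LT 90: heading 270 -> 0
  PU: pen up
  -- iteration 5/6 --
  FD 4: (4,0) -> (8,0) [heading=0, move]
  BK 19: (8,0) -> (-11,0) [heading=0, move]
  LT 90: heading 0 -> 90
  PU: pen up
  -- iteration 6/6 --
  FD 4: (-11,0) -> (-11,4) [heading=90, move]
  BK 19: (-11,4) -> (-11,-15) [heading=90, move]
  LT 90: heading 90 -> 180
  PU: pen up
]
PU: pen up
Final: pos=(-11,-15), heading=180, 3 segment(s) drawn

Start position: (0, 0)
Final position: (-11, -15)
Distance = 18.601; >= 1e-6 -> NOT closed

Answer: no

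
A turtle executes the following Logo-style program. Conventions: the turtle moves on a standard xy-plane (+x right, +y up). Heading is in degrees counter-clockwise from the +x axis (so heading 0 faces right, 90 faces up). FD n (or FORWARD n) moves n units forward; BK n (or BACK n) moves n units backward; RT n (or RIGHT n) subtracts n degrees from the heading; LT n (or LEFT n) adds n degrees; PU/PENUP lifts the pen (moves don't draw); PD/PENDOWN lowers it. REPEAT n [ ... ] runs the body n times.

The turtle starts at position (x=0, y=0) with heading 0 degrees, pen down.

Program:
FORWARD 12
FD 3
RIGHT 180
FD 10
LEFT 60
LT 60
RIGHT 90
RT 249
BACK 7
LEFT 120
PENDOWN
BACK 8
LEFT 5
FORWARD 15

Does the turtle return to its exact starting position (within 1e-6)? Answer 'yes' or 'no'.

Executing turtle program step by step:
Start: pos=(0,0), heading=0, pen down
FD 12: (0,0) -> (12,0) [heading=0, draw]
FD 3: (12,0) -> (15,0) [heading=0, draw]
RT 180: heading 0 -> 180
FD 10: (15,0) -> (5,0) [heading=180, draw]
LT 60: heading 180 -> 240
LT 60: heading 240 -> 300
RT 90: heading 300 -> 210
RT 249: heading 210 -> 321
BK 7: (5,0) -> (-0.44,4.405) [heading=321, draw]
LT 120: heading 321 -> 81
PD: pen down
BK 8: (-0.44,4.405) -> (-1.691,-3.496) [heading=81, draw]
LT 5: heading 81 -> 86
FD 15: (-1.691,-3.496) -> (-0.645,11.467) [heading=86, draw]
Final: pos=(-0.645,11.467), heading=86, 6 segment(s) drawn

Start position: (0, 0)
Final position: (-0.645, 11.467)
Distance = 11.485; >= 1e-6 -> NOT closed

Answer: no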